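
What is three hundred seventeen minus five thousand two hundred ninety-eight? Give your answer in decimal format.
Convert three hundred seventeen (English words) → 3×100 + 17 = 317 (decimal)
Convert five thousand two hundred ninety-eight (English words) → 5×1000 + 2×100 + 98 = 5298 (decimal)
Compute 317 - 5298 = -4981
-4981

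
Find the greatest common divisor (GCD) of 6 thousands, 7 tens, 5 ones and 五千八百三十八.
Convert 6 thousands, 7 tens, 5 ones (place-value notation) → 6×1000 + 7×10 + 5 = 6075 (decimal)
Convert 五千八百三十八 (Chinese numeral) → 5×1000 + 8×100 + 3×10 + 8 = 5838 (decimal)
Compute gcd(6075, 5838) = 3
3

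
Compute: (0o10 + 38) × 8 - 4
Convert 0o10 (octal) → 1×8 = 8 (decimal)
Expression in decimal: (8 + 38) × 8 - 4
Parentheses first: 8 + 38 = 46
Multiply: 46 × 8 = 368
Subtract: 368 - 4 = 364
364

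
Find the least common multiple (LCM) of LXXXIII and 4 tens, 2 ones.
Convert LXXXIII (Roman numeral) → 50 + 10 + 10 + 10 + 1 + 1 + 1 = 83 (decimal)
Convert 4 tens, 2 ones (place-value notation) → 4×10 + 2 = 42 (decimal)
Compute lcm(83, 42) = 3486
3486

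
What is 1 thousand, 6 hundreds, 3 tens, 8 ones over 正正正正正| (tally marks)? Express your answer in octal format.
Convert 1 thousand, 6 hundreds, 3 tens, 8 ones (place-value notation) → 1×1000 + 6×100 + 3×10 + 8 = 1638 (decimal)
Convert 正正正正正| (tally marks) → 5 + 5 + 5 + 5 + 5 + 1 = 26 (decimal)
Compute 1638 ÷ 26 = 63
Convert 63 (decimal) → 63 = 7×8 + 7 → 0o77 (octal)
0o77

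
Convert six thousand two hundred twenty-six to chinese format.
Convert six thousand two hundred twenty-six (English words) → 6×1000 + 2×100 + 26 = 6226 (decimal)
Convert 6226 (decimal) → 6226 = 6×1000 + 2×100 + 2×10 + 6 → 六千二百二十六 (Chinese numeral)
六千二百二十六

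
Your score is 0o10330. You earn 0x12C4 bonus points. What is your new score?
Convert 0o10330 (octal) → 1×4096 + 3×64 + 3×8 = 4312 (decimal)
Convert 0x12C4 (hexadecimal) → 1×4096 + 2×256 + 12×16 + 4 = 4804 (decimal)
Compute 4312 + 4804 = 9116
9116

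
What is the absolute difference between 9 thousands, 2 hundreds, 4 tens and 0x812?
Convert 9 thousands, 2 hundreds, 4 tens (place-value notation) → 9×1000 + 2×100 + 4×10 = 9240 (decimal)
Convert 0x812 (hexadecimal) → 8×256 + 1×16 + 2 = 2066 (decimal)
Compute |9240 - 2066| = 7174
7174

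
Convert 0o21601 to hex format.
Convert 0o21601 (octal) → 2×4096 + 1×512 + 6×64 + 1 = 9089 (decimal)
Convert 9089 (decimal) → 9089 = 2×4096 + 3×256 + 8×16 + 1 → 0x2381 (hexadecimal)
0x2381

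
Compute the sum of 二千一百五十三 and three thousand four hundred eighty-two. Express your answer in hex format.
Convert 二千一百五十三 (Chinese numeral) → 2×1000 + 1×100 + 5×10 + 3 = 2153 (decimal)
Convert three thousand four hundred eighty-two (English words) → 3×1000 + 4×100 + 82 = 3482 (decimal)
Compute 2153 + 3482 = 5635
Convert 5635 (decimal) → 5635 = 1×4096 + 6×256 + 3 → 0x1603 (hexadecimal)
0x1603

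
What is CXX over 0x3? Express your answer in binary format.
Convert CXX (Roman numeral) → 100 + 10 + 10 = 120 (decimal)
Convert 0x3 (hexadecimal) → 3 (decimal)
Compute 120 ÷ 3 = 40
Convert 40 (decimal) → 40 = 32 + 8 → 0b101000 (binary)
0b101000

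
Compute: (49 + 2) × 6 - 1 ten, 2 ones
Convert 1 ten, 2 ones (place-value notation) → 1×10 + 2 = 12 (decimal)
Expression in decimal: (49 + 2) × 6 - 12
Parentheses first: 49 + 2 = 51
Multiply: 51 × 6 = 306
Subtract: 306 - 12 = 294
294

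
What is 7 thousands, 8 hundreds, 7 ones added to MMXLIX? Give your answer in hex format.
Convert 7 thousands, 8 hundreds, 7 ones (place-value notation) → 7×1000 + 8×100 + 7 = 7807 (decimal)
Convert MMXLIX (Roman numeral) → 1000 + 1000 + 40 + 9 = 2049 (decimal)
Compute 7807 + 2049 = 9856
Convert 9856 (decimal) → 9856 = 2×4096 + 6×256 + 8×16 → 0x2680 (hexadecimal)
0x2680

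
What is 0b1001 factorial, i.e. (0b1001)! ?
Convert 0b1001 (binary) → 8 + 1 = 9 (decimal)
Compute 9! = 362880
362880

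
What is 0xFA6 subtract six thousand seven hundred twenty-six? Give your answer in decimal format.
Convert 0xFA6 (hexadecimal) → 15×256 + 10×16 + 6 = 4006 (decimal)
Convert six thousand seven hundred twenty-six (English words) → 6×1000 + 7×100 + 26 = 6726 (decimal)
Compute 4006 - 6726 = -2720
-2720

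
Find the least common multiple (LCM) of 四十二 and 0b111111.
Convert 四十二 (Chinese numeral) → 4×10 + 2 = 42 (decimal)
Convert 0b111111 (binary) → 32 + 16 + 8 + 4 + 2 + 1 = 63 (decimal)
Compute lcm(42, 63) = 126
126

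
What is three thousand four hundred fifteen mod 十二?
Convert three thousand four hundred fifteen (English words) → 3×1000 + 4×100 + 15 = 3415 (decimal)
Convert 十二 (Chinese numeral) → 1×10 + 2 = 12 (decimal)
Compute 3415 mod 12 = 7
7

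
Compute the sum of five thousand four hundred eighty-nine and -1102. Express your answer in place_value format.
Convert five thousand four hundred eighty-nine (English words) → 5×1000 + 4×100 + 89 = 5489 (decimal)
Compute 5489 + -1102 = 4387
Convert 4387 (decimal) → 4387 = 4×1000 + 3×100 + 8×10 + 7 → 4 thousands, 3 hundreds, 8 tens, 7 ones (place-value notation)
4 thousands, 3 hundreds, 8 tens, 7 ones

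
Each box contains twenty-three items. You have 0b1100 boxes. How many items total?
Convert twenty-three (English words) → 23 (decimal)
Convert 0b1100 (binary) → 8 + 4 = 12 (decimal)
Compute 23 × 12 = 276
276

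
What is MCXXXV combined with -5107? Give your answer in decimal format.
Convert MCXXXV (Roman numeral) → 1000 + 100 + 10 + 10 + 10 + 5 = 1135 (decimal)
Compute 1135 + -5107 = -3972
-3972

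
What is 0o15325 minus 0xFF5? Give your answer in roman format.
Convert 0o15325 (octal) → 1×4096 + 5×512 + 3×64 + 2×8 + 5 = 6869 (decimal)
Convert 0xFF5 (hexadecimal) → 15×256 + 15×16 + 5 = 4085 (decimal)
Compute 6869 - 4085 = 2784
Convert 2784 (decimal) → 2784 = 1000 + 1000 + 500 + 100 + 100 + 50 + 10 + 10 + 10 + 4 → MMDCCLXXXIV (Roman numeral)
MMDCCLXXXIV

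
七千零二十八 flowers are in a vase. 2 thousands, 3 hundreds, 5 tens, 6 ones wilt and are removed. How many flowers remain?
Convert 七千零二十八 (Chinese numeral) → 7×1000 + 2×10 + 8 = 7028 (decimal)
Convert 2 thousands, 3 hundreds, 5 tens, 6 ones (place-value notation) → 2×1000 + 3×100 + 5×10 + 6 = 2356 (decimal)
Compute 7028 - 2356 = 4672
4672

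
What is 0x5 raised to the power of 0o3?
Convert 0x5 (hexadecimal) → 5 (decimal)
Convert 0o3 (octal) → 3 (decimal)
Compute 5 ^ 3 = 125
125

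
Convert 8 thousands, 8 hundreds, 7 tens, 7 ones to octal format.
Convert 8 thousands, 8 hundreds, 7 tens, 7 ones (place-value notation) → 8×1000 + 8×100 + 7×10 + 7 = 8877 (decimal)
Convert 8877 (decimal) → 8877 = 2×4096 + 1×512 + 2×64 + 5×8 + 5 → 0o21255 (octal)
0o21255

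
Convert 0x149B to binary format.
Convert 0x149B (hexadecimal) → 1×4096 + 4×256 + 9×16 + 11 = 5275 (decimal)
Convert 5275 (decimal) → 5275 = 4096 + 1024 + 128 + 16 + 8 + 2 + 1 → 0b1010010011011 (binary)
0b1010010011011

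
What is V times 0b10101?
Convert V (Roman numeral) → 5 (decimal)
Convert 0b10101 (binary) → 16 + 4 + 1 = 21 (decimal)
Compute 5 × 21 = 105
105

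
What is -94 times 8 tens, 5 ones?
Convert 8 tens, 5 ones (place-value notation) → 8×10 + 5 = 85 (decimal)
Compute -94 × 85 = -7990
-7990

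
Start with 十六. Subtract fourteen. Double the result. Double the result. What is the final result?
Convert 十六 (Chinese numeral) → 1×10 + 6 = 16 (decimal)
Start: 16
Convert fourteen (English words) → 14 (decimal)
16 - 14 = 2
2 × 2 = 4
4 × 2 = 8
8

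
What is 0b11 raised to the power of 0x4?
Convert 0b11 (binary) → 2 + 1 = 3 (decimal)
Convert 0x4 (hexadecimal) → 4 (decimal)
Compute 3 ^ 4 = 81
81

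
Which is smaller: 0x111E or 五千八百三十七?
Convert 0x111E (hexadecimal) → 1×4096 + 1×256 + 1×16 + 14 = 4382 (decimal)
Convert 五千八百三十七 (Chinese numeral) → 5×1000 + 8×100 + 3×10 + 7 = 5837 (decimal)
Compare 4382 vs 5837: smaller = 4382
4382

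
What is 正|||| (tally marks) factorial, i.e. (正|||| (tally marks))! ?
Convert 正|||| (tally marks) → 5 + 4 = 9 (decimal)
Compute 9! = 362880
362880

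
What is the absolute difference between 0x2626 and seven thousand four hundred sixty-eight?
Convert 0x2626 (hexadecimal) → 2×4096 + 6×256 + 2×16 + 6 = 9766 (decimal)
Convert seven thousand four hundred sixty-eight (English words) → 7×1000 + 4×100 + 68 = 7468 (decimal)
Compute |9766 - 7468| = 2298
2298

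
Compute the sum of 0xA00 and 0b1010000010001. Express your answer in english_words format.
Convert 0xA00 (hexadecimal) → 10×256 = 2560 (decimal)
Convert 0b1010000010001 (binary) → 4096 + 1024 + 16 + 1 = 5137 (decimal)
Compute 2560 + 5137 = 7697
Convert 7697 (decimal) → 7697 = 7×1000 + 6×100 + 97 → seven thousand six hundred ninety-seven (English words)
seven thousand six hundred ninety-seven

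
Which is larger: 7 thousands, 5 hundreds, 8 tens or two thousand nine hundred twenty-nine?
Convert 7 thousands, 5 hundreds, 8 tens (place-value notation) → 7×1000 + 5×100 + 8×10 = 7580 (decimal)
Convert two thousand nine hundred twenty-nine (English words) → 2×1000 + 9×100 + 29 = 2929 (decimal)
Compare 7580 vs 2929: larger = 7580
7580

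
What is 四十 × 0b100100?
Convert 四十 (Chinese numeral) → 4×10 = 40 (decimal)
Convert 0b100100 (binary) → 32 + 4 = 36 (decimal)
Compute 40 × 36 = 1440
1440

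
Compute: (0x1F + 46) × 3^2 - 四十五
Convert 0x1F (hexadecimal) → 1×16 + 15 = 31 (decimal)
Convert 3^2 (power) → 9 (decimal)
Convert 四十五 (Chinese numeral) → 4×10 + 5 = 45 (decimal)
Expression in decimal: (31 + 46) × 9 - 45
Parentheses first: 31 + 46 = 77
Multiply: 77 × 9 = 693
Subtract: 693 - 45 = 648
648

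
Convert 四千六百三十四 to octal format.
Convert 四千六百三十四 (Chinese numeral) → 4×1000 + 6×100 + 3×10 + 4 = 4634 (decimal)
Convert 4634 (decimal) → 4634 = 1×4096 + 1×512 + 3×8 + 2 → 0o11032 (octal)
0o11032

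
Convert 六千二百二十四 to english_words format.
Convert 六千二百二十四 (Chinese numeral) → 6×1000 + 2×100 + 2×10 + 4 = 6224 (decimal)
Convert 6224 (decimal) → 6224 = 6×1000 + 2×100 + 24 → six thousand two hundred twenty-four (English words)
six thousand two hundred twenty-four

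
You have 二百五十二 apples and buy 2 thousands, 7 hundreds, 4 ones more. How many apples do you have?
Convert 二百五十二 (Chinese numeral) → 2×100 + 5×10 + 2 = 252 (decimal)
Convert 2 thousands, 7 hundreds, 4 ones (place-value notation) → 2×1000 + 7×100 + 4 = 2704 (decimal)
Compute 252 + 2704 = 2956
2956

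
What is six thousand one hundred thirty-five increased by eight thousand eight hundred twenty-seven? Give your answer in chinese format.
Convert six thousand one hundred thirty-five (English words) → 6×1000 + 1×100 + 35 = 6135 (decimal)
Convert eight thousand eight hundred twenty-seven (English words) → 8×1000 + 8×100 + 27 = 8827 (decimal)
Compute 6135 + 8827 = 14962
Convert 14962 (decimal) → 14962 = 1×10000 + 4×1000 + 9×100 + 6×10 + 2 → 一万四千九百六十二 (Chinese numeral)
一万四千九百六十二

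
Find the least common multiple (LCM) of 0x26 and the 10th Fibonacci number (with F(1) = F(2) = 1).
Convert 0x26 (hexadecimal) → 2×16 + 6 = 38 (decimal)
Convert the 10th Fibonacci number (with F(1) = F(2) = 1) (Fibonacci index) → 1, 1, 2, 3, 5, 8, 13, 21, 34, 55 → 55 (decimal)
Compute lcm(38, 55) = 2090
2090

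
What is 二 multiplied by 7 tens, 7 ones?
Convert 二 (Chinese numeral) → 2 (decimal)
Convert 7 tens, 7 ones (place-value notation) → 7×10 + 7 = 77 (decimal)
Compute 2 × 77 = 154
154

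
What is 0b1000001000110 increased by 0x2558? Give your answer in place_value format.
Convert 0b1000001000110 (binary) → 4096 + 64 + 4 + 2 = 4166 (decimal)
Convert 0x2558 (hexadecimal) → 2×4096 + 5×256 + 5×16 + 8 = 9560 (decimal)
Compute 4166 + 9560 = 13726
Convert 13726 (decimal) → 13726 = 13×1000 + 7×100 + 2×10 + 6 → 13 thousands, 7 hundreds, 2 tens, 6 ones (place-value notation)
13 thousands, 7 hundreds, 2 tens, 6 ones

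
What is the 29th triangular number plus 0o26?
The 29th triangular number = 29×30/2 = 435
Convert 0o26 (octal) → 2×8 + 6 = 22 (decimal)
Compute 435 + 22 = 457
457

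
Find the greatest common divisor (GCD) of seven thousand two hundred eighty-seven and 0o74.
Convert seven thousand two hundred eighty-seven (English words) → 7×1000 + 2×100 + 87 = 7287 (decimal)
Convert 0o74 (octal) → 7×8 + 4 = 60 (decimal)
Compute gcd(7287, 60) = 3
3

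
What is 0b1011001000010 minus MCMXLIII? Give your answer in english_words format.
Convert 0b1011001000010 (binary) → 4096 + 1024 + 512 + 64 + 2 = 5698 (decimal)
Convert MCMXLIII (Roman numeral) → 1000 + 900 + 40 + 1 + 1 + 1 = 1943 (decimal)
Compute 5698 - 1943 = 3755
Convert 3755 (decimal) → 3755 = 3×1000 + 7×100 + 55 → three thousand seven hundred fifty-five (English words)
three thousand seven hundred fifty-five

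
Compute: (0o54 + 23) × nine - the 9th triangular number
Convert 0o54 (octal) → 5×8 + 4 = 44 (decimal)
Convert nine (English words) → 9 (decimal)
Convert the 9th triangular number (triangular index) → 9×10/2 = 45 (decimal)
Expression in decimal: (44 + 23) × 9 - 45
Parentheses first: 44 + 23 = 67
Multiply: 67 × 9 = 603
Subtract: 603 - 45 = 558
558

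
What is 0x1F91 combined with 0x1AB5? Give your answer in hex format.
Convert 0x1F91 (hexadecimal) → 1×4096 + 15×256 + 9×16 + 1 = 8081 (decimal)
Convert 0x1AB5 (hexadecimal) → 1×4096 + 10×256 + 11×16 + 5 = 6837 (decimal)
Compute 8081 + 6837 = 14918
Convert 14918 (decimal) → 14918 = 3×4096 + 10×256 + 4×16 + 6 → 0x3A46 (hexadecimal)
0x3A46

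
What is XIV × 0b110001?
Convert XIV (Roman numeral) → 10 + 4 = 14 (decimal)
Convert 0b110001 (binary) → 32 + 16 + 1 = 49 (decimal)
Compute 14 × 49 = 686
686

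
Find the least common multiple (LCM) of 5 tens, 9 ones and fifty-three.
Convert 5 tens, 9 ones (place-value notation) → 5×10 + 9 = 59 (decimal)
Convert fifty-three (English words) → 53 (decimal)
Compute lcm(59, 53) = 3127
3127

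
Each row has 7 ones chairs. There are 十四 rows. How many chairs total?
Convert 7 ones (place-value notation) → 7 (decimal)
Convert 十四 (Chinese numeral) → 1×10 + 4 = 14 (decimal)
Compute 7 × 14 = 98
98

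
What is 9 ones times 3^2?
Convert 9 ones (place-value notation) → 9 (decimal)
Convert 3^2 (power) → 9 (decimal)
Compute 9 × 9 = 81
81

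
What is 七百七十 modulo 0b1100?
Convert 七百七十 (Chinese numeral) → 7×100 + 7×10 = 770 (decimal)
Convert 0b1100 (binary) → 8 + 4 = 12 (decimal)
Compute 770 mod 12 = 2
2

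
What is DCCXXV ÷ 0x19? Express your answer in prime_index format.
Convert DCCXXV (Roman numeral) → 500 + 100 + 100 + 10 + 10 + 5 = 725 (decimal)
Convert 0x19 (hexadecimal) → 1×16 + 9 = 25 (decimal)
Compute 725 ÷ 25 = 29
Convert 29 (decimal) → the 10th prime (prime index)
the 10th prime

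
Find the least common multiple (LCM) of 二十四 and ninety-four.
Convert 二十四 (Chinese numeral) → 2×10 + 4 = 24 (decimal)
Convert ninety-four (English words) → 94 (decimal)
Compute lcm(24, 94) = 1128
1128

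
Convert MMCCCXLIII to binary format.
Convert MMCCCXLIII (Roman numeral) → 1000 + 1000 + 100 + 100 + 100 + 40 + 1 + 1 + 1 = 2343 (decimal)
Convert 2343 (decimal) → 2343 = 2048 + 256 + 32 + 4 + 2 + 1 → 0b100100100111 (binary)
0b100100100111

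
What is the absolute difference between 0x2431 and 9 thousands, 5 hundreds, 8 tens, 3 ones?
Convert 0x2431 (hexadecimal) → 2×4096 + 4×256 + 3×16 + 1 = 9265 (decimal)
Convert 9 thousands, 5 hundreds, 8 tens, 3 ones (place-value notation) → 9×1000 + 5×100 + 8×10 + 3 = 9583 (decimal)
Compute |9265 - 9583| = 318
318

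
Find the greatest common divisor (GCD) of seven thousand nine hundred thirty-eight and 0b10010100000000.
Convert seven thousand nine hundred thirty-eight (English words) → 7×1000 + 9×100 + 38 = 7938 (decimal)
Convert 0b10010100000000 (binary) → 8192 + 1024 + 256 = 9472 (decimal)
Compute gcd(7938, 9472) = 2
2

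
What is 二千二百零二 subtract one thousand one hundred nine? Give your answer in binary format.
Convert 二千二百零二 (Chinese numeral) → 2×1000 + 2×100 + 2 = 2202 (decimal)
Convert one thousand one hundred nine (English words) → 1×1000 + 1×100 + 9 = 1109 (decimal)
Compute 2202 - 1109 = 1093
Convert 1093 (decimal) → 1093 = 1024 + 64 + 4 + 1 → 0b10001000101 (binary)
0b10001000101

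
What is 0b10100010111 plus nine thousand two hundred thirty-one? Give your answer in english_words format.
Convert 0b10100010111 (binary) → 1024 + 256 + 16 + 4 + 2 + 1 = 1303 (decimal)
Convert nine thousand two hundred thirty-one (English words) → 9×1000 + 2×100 + 31 = 9231 (decimal)
Compute 1303 + 9231 = 10534
Convert 10534 (decimal) → 10534 = 10×1000 + 5×100 + 34 → ten thousand five hundred thirty-four (English words)
ten thousand five hundred thirty-four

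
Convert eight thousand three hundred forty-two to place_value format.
Convert eight thousand three hundred forty-two (English words) → 8×1000 + 3×100 + 42 = 8342 (decimal)
Convert 8342 (decimal) → 8342 = 8×1000 + 3×100 + 4×10 + 2 → 8 thousands, 3 hundreds, 4 tens, 2 ones (place-value notation)
8 thousands, 3 hundreds, 4 tens, 2 ones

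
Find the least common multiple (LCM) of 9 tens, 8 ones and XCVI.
Convert 9 tens, 8 ones (place-value notation) → 9×10 + 8 = 98 (decimal)
Convert XCVI (Roman numeral) → 90 + 5 + 1 = 96 (decimal)
Compute lcm(98, 96) = 4704
4704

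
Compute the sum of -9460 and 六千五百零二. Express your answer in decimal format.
Convert 六千五百零二 (Chinese numeral) → 6×1000 + 5×100 + 2 = 6502 (decimal)
Compute -9460 + 6502 = -2958
-2958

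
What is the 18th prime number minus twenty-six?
The 18th prime number = 61
Convert twenty-six (English words) → 26 (decimal)
Compute 61 - 26 = 35
35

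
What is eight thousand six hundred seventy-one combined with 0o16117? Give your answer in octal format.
Convert eight thousand six hundred seventy-one (English words) → 8×1000 + 6×100 + 71 = 8671 (decimal)
Convert 0o16117 (octal) → 1×4096 + 6×512 + 1×64 + 1×8 + 7 = 7247 (decimal)
Compute 8671 + 7247 = 15918
Convert 15918 (decimal) → 15918 = 3×4096 + 7×512 + 5×8 + 6 → 0o37056 (octal)
0o37056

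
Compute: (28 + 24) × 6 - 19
Parentheses first: 28 + 24 = 52
Multiply: 52 × 6 = 312
Subtract: 312 - 19 = 293
293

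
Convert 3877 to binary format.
Convert 3877 (decimal) → 3877 = 2048 + 1024 + 512 + 256 + 32 + 4 + 1 → 0b111100100101 (binary)
0b111100100101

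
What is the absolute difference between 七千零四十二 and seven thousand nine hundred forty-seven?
Convert 七千零四十二 (Chinese numeral) → 7×1000 + 4×10 + 2 = 7042 (decimal)
Convert seven thousand nine hundred forty-seven (English words) → 7×1000 + 9×100 + 47 = 7947 (decimal)
Compute |7042 - 7947| = 905
905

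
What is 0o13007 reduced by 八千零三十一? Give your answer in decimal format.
Convert 0o13007 (octal) → 1×4096 + 3×512 + 7 = 5639 (decimal)
Convert 八千零三十一 (Chinese numeral) → 8×1000 + 3×10 + 1 = 8031 (decimal)
Compute 5639 - 8031 = -2392
-2392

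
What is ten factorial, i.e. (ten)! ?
Convert ten (English words) → 10 (decimal)
Compute 10! = 3628800
3628800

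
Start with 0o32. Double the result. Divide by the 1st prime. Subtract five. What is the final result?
Convert 0o32 (octal) → 3×8 + 2 = 26 (decimal)
Start: 26
26 × 2 = 52
Convert the 1st prime (prime index) → 2 (decimal)
52 ÷ 2 = 26
Convert five (English words) → 5 (decimal)
26 - 5 = 21
21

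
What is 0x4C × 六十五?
Convert 0x4C (hexadecimal) → 4×16 + 12 = 76 (decimal)
Convert 六十五 (Chinese numeral) → 6×10 + 5 = 65 (decimal)
Compute 76 × 65 = 4940
4940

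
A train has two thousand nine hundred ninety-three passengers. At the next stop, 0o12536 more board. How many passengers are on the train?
Convert two thousand nine hundred ninety-three (English words) → 2×1000 + 9×100 + 93 = 2993 (decimal)
Convert 0o12536 (octal) → 1×4096 + 2×512 + 5×64 + 3×8 + 6 = 5470 (decimal)
Compute 2993 + 5470 = 8463
8463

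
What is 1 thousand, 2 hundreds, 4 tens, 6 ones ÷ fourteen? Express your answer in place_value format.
Convert 1 thousand, 2 hundreds, 4 tens, 6 ones (place-value notation) → 1×1000 + 2×100 + 4×10 + 6 = 1246 (decimal)
Convert fourteen (English words) → 14 (decimal)
Compute 1246 ÷ 14 = 89
Convert 89 (decimal) → 89 = 8×10 + 9 → 8 tens, 9 ones (place-value notation)
8 tens, 9 ones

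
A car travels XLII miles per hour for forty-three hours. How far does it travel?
Convert XLII (Roman numeral) → 40 + 1 + 1 = 42 (decimal)
Convert forty-three (English words) → 43 (decimal)
Compute 42 × 43 = 1806
1806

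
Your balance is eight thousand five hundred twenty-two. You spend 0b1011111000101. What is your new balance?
Convert eight thousand five hundred twenty-two (English words) → 8×1000 + 5×100 + 22 = 8522 (decimal)
Convert 0b1011111000101 (binary) → 4096 + 1024 + 512 + 256 + 128 + 64 + 4 + 1 = 6085 (decimal)
Compute 8522 - 6085 = 2437
2437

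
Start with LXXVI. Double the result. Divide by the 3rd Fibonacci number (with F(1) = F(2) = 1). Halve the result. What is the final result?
Convert LXXVI (Roman numeral) → 50 + 10 + 10 + 5 + 1 = 76 (decimal)
Start: 76
76 × 2 = 152
Convert the 3rd Fibonacci number (with F(1) = F(2) = 1) (Fibonacci index) → 1, 1, 2 → 2 (decimal)
152 ÷ 2 = 76
76 ÷ 2 = 38
38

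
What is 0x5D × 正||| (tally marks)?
Convert 0x5D (hexadecimal) → 5×16 + 13 = 93 (decimal)
Convert 正||| (tally marks) → 5 + 3 = 8 (decimal)
Compute 93 × 8 = 744
744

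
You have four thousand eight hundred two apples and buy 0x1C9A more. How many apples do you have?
Convert four thousand eight hundred two (English words) → 4×1000 + 8×100 + 2 = 4802 (decimal)
Convert 0x1C9A (hexadecimal) → 1×4096 + 12×256 + 9×16 + 10 = 7322 (decimal)
Compute 4802 + 7322 = 12124
12124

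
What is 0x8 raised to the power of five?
Convert 0x8 (hexadecimal) → 8 (decimal)
Convert five (English words) → 5 (decimal)
Compute 8 ^ 5 = 32768
32768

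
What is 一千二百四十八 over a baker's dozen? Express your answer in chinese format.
Convert 一千二百四十八 (Chinese numeral) → 1×1000 + 2×100 + 4×10 + 8 = 1248 (decimal)
Convert a baker's dozen (colloquial) → 13 (decimal)
Compute 1248 ÷ 13 = 96
Convert 96 (decimal) → 96 = 9×10 + 6 → 九十六 (Chinese numeral)
九十六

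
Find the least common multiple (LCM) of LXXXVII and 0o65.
Convert LXXXVII (Roman numeral) → 50 + 10 + 10 + 10 + 5 + 1 + 1 = 87 (decimal)
Convert 0o65 (octal) → 6×8 + 5 = 53 (decimal)
Compute lcm(87, 53) = 4611
4611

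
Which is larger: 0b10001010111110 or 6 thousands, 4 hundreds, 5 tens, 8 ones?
Convert 0b10001010111110 (binary) → 8192 + 512 + 128 + 32 + 16 + 8 + 4 + 2 = 8894 (decimal)
Convert 6 thousands, 4 hundreds, 5 tens, 8 ones (place-value notation) → 6×1000 + 4×100 + 5×10 + 8 = 6458 (decimal)
Compare 8894 vs 6458: larger = 8894
8894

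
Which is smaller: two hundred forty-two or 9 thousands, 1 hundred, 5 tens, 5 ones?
Convert two hundred forty-two (English words) → 2×100 + 42 = 242 (decimal)
Convert 9 thousands, 1 hundred, 5 tens, 5 ones (place-value notation) → 9×1000 + 1×100 + 5×10 + 5 = 9155 (decimal)
Compare 242 vs 9155: smaller = 242
242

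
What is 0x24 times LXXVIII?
Convert 0x24 (hexadecimal) → 2×16 + 4 = 36 (decimal)
Convert LXXVIII (Roman numeral) → 50 + 10 + 10 + 5 + 1 + 1 + 1 = 78 (decimal)
Compute 36 × 78 = 2808
2808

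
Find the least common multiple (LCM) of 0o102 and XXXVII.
Convert 0o102 (octal) → 1×64 + 2 = 66 (decimal)
Convert XXXVII (Roman numeral) → 10 + 10 + 10 + 5 + 1 + 1 = 37 (decimal)
Compute lcm(66, 37) = 2442
2442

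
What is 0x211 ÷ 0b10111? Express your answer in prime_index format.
Convert 0x211 (hexadecimal) → 2×256 + 1×16 + 1 = 529 (decimal)
Convert 0b10111 (binary) → 16 + 4 + 2 + 1 = 23 (decimal)
Compute 529 ÷ 23 = 23
Convert 23 (decimal) → the 9th prime (prime index)
the 9th prime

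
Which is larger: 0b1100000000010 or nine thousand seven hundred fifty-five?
Convert 0b1100000000010 (binary) → 4096 + 2048 + 2 = 6146 (decimal)
Convert nine thousand seven hundred fifty-five (English words) → 9×1000 + 7×100 + 55 = 9755 (decimal)
Compare 6146 vs 9755: larger = 9755
9755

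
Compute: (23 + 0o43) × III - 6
Convert 0o43 (octal) → 4×8 + 3 = 35 (decimal)
Convert III (Roman numeral) → 1 + 1 + 1 = 3 (decimal)
Expression in decimal: (23 + 35) × 3 - 6
Parentheses first: 23 + 35 = 58
Multiply: 58 × 3 = 174
Subtract: 174 - 6 = 168
168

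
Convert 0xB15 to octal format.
Convert 0xB15 (hexadecimal) → 11×256 + 1×16 + 5 = 2837 (decimal)
Convert 2837 (decimal) → 2837 = 5×512 + 4×64 + 2×8 + 5 → 0o5425 (octal)
0o5425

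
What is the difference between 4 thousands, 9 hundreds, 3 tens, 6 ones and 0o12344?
Convert 4 thousands, 9 hundreds, 3 tens, 6 ones (place-value notation) → 4×1000 + 9×100 + 3×10 + 6 = 4936 (decimal)
Convert 0o12344 (octal) → 1×4096 + 2×512 + 3×64 + 4×8 + 4 = 5348 (decimal)
Difference: |4936 - 5348| = 412
412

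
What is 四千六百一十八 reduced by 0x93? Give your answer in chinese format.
Convert 四千六百一十八 (Chinese numeral) → 4×1000 + 6×100 + 1×10 + 8 = 4618 (decimal)
Convert 0x93 (hexadecimal) → 9×16 + 3 = 147 (decimal)
Compute 4618 - 147 = 4471
Convert 4471 (decimal) → 4471 = 4×1000 + 4×100 + 7×10 + 1 → 四千四百七十一 (Chinese numeral)
四千四百七十一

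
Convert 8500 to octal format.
Convert 8500 (decimal) → 8500 = 2×4096 + 4×64 + 6×8 + 4 → 0o20464 (octal)
0o20464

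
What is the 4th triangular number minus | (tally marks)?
The 4th triangular number = 4×5/2 = 10
Convert | (tally marks) → 1 (decimal)
Compute 10 - 1 = 9
9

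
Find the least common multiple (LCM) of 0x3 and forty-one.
Convert 0x3 (hexadecimal) → 3 (decimal)
Convert forty-one (English words) → 41 (decimal)
Compute lcm(3, 41) = 123
123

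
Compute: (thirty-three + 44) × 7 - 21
Convert thirty-three (English words) → 33 (decimal)
Expression in decimal: (33 + 44) × 7 - 21
Parentheses first: 33 + 44 = 77
Multiply: 77 × 7 = 539
Subtract: 539 - 21 = 518
518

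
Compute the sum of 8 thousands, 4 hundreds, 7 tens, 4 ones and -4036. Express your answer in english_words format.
Convert 8 thousands, 4 hundreds, 7 tens, 4 ones (place-value notation) → 8×1000 + 4×100 + 7×10 + 4 = 8474 (decimal)
Compute 8474 + -4036 = 4438
Convert 4438 (decimal) → 4438 = 4×1000 + 4×100 + 38 → four thousand four hundred thirty-eight (English words)
four thousand four hundred thirty-eight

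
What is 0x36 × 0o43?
Convert 0x36 (hexadecimal) → 3×16 + 6 = 54 (decimal)
Convert 0o43 (octal) → 4×8 + 3 = 35 (decimal)
Compute 54 × 35 = 1890
1890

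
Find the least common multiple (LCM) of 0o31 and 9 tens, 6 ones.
Convert 0o31 (octal) → 3×8 + 1 = 25 (decimal)
Convert 9 tens, 6 ones (place-value notation) → 9×10 + 6 = 96 (decimal)
Compute lcm(25, 96) = 2400
2400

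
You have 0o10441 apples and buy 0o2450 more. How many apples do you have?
Convert 0o10441 (octal) → 1×4096 + 4×64 + 4×8 + 1 = 4385 (decimal)
Convert 0o2450 (octal) → 2×512 + 4×64 + 5×8 = 1320 (decimal)
Compute 4385 + 1320 = 5705
5705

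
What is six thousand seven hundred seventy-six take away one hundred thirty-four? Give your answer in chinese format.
Convert six thousand seven hundred seventy-six (English words) → 6×1000 + 7×100 + 76 = 6776 (decimal)
Convert one hundred thirty-four (English words) → 1×100 + 34 = 134 (decimal)
Compute 6776 - 134 = 6642
Convert 6642 (decimal) → 6642 = 6×1000 + 6×100 + 4×10 + 2 → 六千六百四十二 (Chinese numeral)
六千六百四十二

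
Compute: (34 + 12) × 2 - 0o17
Convert 0o17 (octal) → 1×8 + 7 = 15 (decimal)
Expression in decimal: (34 + 12) × 2 - 15
Parentheses first: 34 + 12 = 46
Multiply: 46 × 2 = 92
Subtract: 92 - 15 = 77
77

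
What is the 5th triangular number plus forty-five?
The 5th triangular number = 5×6/2 = 15
Convert forty-five (English words) → 45 (decimal)
Compute 15 + 45 = 60
60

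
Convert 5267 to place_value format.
Convert 5267 (decimal) → 5267 = 5×1000 + 2×100 + 6×10 + 7 → 5 thousands, 2 hundreds, 6 tens, 7 ones (place-value notation)
5 thousands, 2 hundreds, 6 tens, 7 ones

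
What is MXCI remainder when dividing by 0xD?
Convert MXCI (Roman numeral) → 1000 + 90 + 1 = 1091 (decimal)
Convert 0xD (hexadecimal) → 13 (decimal)
Compute 1091 mod 13 = 12
12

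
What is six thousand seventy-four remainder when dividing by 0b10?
Convert six thousand seventy-four (English words) → 6×1000 + 74 = 6074 (decimal)
Convert 0b10 (binary) → 2 (decimal)
Compute 6074 mod 2 = 0
0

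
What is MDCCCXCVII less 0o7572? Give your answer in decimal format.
Convert MDCCCXCVII (Roman numeral) → 1000 + 500 + 100 + 100 + 100 + 90 + 5 + 1 + 1 = 1897 (decimal)
Convert 0o7572 (octal) → 7×512 + 5×64 + 7×8 + 2 = 3962 (decimal)
Compute 1897 - 3962 = -2065
-2065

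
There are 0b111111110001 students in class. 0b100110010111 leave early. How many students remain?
Convert 0b111111110001 (binary) → 2048 + 1024 + 512 + 256 + 128 + 64 + 32 + 16 + 1 = 4081 (decimal)
Convert 0b100110010111 (binary) → 2048 + 256 + 128 + 16 + 4 + 2 + 1 = 2455 (decimal)
Compute 4081 - 2455 = 1626
1626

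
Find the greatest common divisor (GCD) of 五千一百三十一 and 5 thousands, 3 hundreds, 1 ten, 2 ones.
Convert 五千一百三十一 (Chinese numeral) → 5×1000 + 1×100 + 3×10 + 1 = 5131 (decimal)
Convert 5 thousands, 3 hundreds, 1 ten, 2 ones (place-value notation) → 5×1000 + 3×100 + 1×10 + 2 = 5312 (decimal)
Compute gcd(5131, 5312) = 1
1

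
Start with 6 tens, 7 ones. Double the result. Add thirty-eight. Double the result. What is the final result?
Convert 6 tens, 7 ones (place-value notation) → 6×10 + 7 = 67 (decimal)
Start: 67
67 × 2 = 134
Convert thirty-eight (English words) → 38 (decimal)
134 + 38 = 172
172 × 2 = 344
344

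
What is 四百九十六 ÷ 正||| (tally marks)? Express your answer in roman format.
Convert 四百九十六 (Chinese numeral) → 4×100 + 9×10 + 6 = 496 (decimal)
Convert 正||| (tally marks) → 5 + 3 = 8 (decimal)
Compute 496 ÷ 8 = 62
Convert 62 (decimal) → 62 = 50 + 10 + 1 + 1 → LXII (Roman numeral)
LXII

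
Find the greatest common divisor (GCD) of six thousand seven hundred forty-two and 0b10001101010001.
Convert six thousand seven hundred forty-two (English words) → 6×1000 + 7×100 + 42 = 6742 (decimal)
Convert 0b10001101010001 (binary) → 8192 + 512 + 256 + 64 + 16 + 1 = 9041 (decimal)
Compute gcd(6742, 9041) = 1
1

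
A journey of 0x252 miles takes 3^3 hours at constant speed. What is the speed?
Convert 0x252 (hexadecimal) → 2×256 + 5×16 + 2 = 594 (decimal)
Convert 3^3 (power) → 27 (decimal)
Compute 594 ÷ 27 = 22
22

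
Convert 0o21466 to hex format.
Convert 0o21466 (octal) → 2×4096 + 1×512 + 4×64 + 6×8 + 6 = 9014 (decimal)
Convert 9014 (decimal) → 9014 = 2×4096 + 3×256 + 3×16 + 6 → 0x2336 (hexadecimal)
0x2336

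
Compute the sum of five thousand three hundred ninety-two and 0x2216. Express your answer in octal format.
Convert five thousand three hundred ninety-two (English words) → 5×1000 + 3×100 + 92 = 5392 (decimal)
Convert 0x2216 (hexadecimal) → 2×4096 + 2×256 + 1×16 + 6 = 8726 (decimal)
Compute 5392 + 8726 = 14118
Convert 14118 (decimal) → 14118 = 3×4096 + 3×512 + 4×64 + 4×8 + 6 → 0o33446 (octal)
0o33446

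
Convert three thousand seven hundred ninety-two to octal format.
Convert three thousand seven hundred ninety-two (English words) → 3×1000 + 7×100 + 92 = 3792 (decimal)
Convert 3792 (decimal) → 3792 = 7×512 + 3×64 + 2×8 → 0o7320 (octal)
0o7320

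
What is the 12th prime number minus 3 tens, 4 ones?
The 12th prime number = 37
Convert 3 tens, 4 ones (place-value notation) → 3×10 + 4 = 34 (decimal)
Compute 37 - 34 = 3
3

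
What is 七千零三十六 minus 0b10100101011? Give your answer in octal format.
Convert 七千零三十六 (Chinese numeral) → 7×1000 + 3×10 + 6 = 7036 (decimal)
Convert 0b10100101011 (binary) → 1024 + 256 + 32 + 8 + 2 + 1 = 1323 (decimal)
Compute 7036 - 1323 = 5713
Convert 5713 (decimal) → 5713 = 1×4096 + 3×512 + 1×64 + 2×8 + 1 → 0o13121 (octal)
0o13121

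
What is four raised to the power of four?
Convert four (English words) → 4 (decimal)
Convert four (English words) → 4 (decimal)
Compute 4 ^ 4 = 256
256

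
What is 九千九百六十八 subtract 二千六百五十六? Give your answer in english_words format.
Convert 九千九百六十八 (Chinese numeral) → 9×1000 + 9×100 + 6×10 + 8 = 9968 (decimal)
Convert 二千六百五十六 (Chinese numeral) → 2×1000 + 6×100 + 5×10 + 6 = 2656 (decimal)
Compute 9968 - 2656 = 7312
Convert 7312 (decimal) → 7312 = 7×1000 + 3×100 + 12 → seven thousand three hundred twelve (English words)
seven thousand three hundred twelve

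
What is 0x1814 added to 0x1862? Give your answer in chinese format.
Convert 0x1814 (hexadecimal) → 1×4096 + 8×256 + 1×16 + 4 = 6164 (decimal)
Convert 0x1862 (hexadecimal) → 1×4096 + 8×256 + 6×16 + 2 = 6242 (decimal)
Compute 6164 + 6242 = 12406
Convert 12406 (decimal) → 12406 = 1×10000 + 2×1000 + 4×100 + 6 → 一万二千四百零六 (Chinese numeral)
一万二千四百零六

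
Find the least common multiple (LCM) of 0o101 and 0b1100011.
Convert 0o101 (octal) → 1×64 + 1 = 65 (decimal)
Convert 0b1100011 (binary) → 64 + 32 + 2 + 1 = 99 (decimal)
Compute lcm(65, 99) = 6435
6435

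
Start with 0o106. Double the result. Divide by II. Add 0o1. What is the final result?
Convert 0o106 (octal) → 1×64 + 6 = 70 (decimal)
Start: 70
70 × 2 = 140
Convert II (Roman numeral) → 1 + 1 = 2 (decimal)
140 ÷ 2 = 70
Convert 0o1 (octal) → 1 (decimal)
70 + 1 = 71
71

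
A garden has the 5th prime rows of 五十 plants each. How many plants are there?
Convert 五十 (Chinese numeral) → 5×10 = 50 (decimal)
Convert the 5th prime (prime index) → 11 (decimal)
Compute 50 × 11 = 550
550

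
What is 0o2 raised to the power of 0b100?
Convert 0o2 (octal) → 2 (decimal)
Convert 0b100 (binary) → 4 (decimal)
Compute 2 ^ 4 = 16
16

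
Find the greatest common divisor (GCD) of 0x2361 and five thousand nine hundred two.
Convert 0x2361 (hexadecimal) → 2×4096 + 3×256 + 6×16 + 1 = 9057 (decimal)
Convert five thousand nine hundred two (English words) → 5×1000 + 9×100 + 2 = 5902 (decimal)
Compute gcd(9057, 5902) = 1
1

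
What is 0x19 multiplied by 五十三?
Convert 0x19 (hexadecimal) → 1×16 + 9 = 25 (decimal)
Convert 五十三 (Chinese numeral) → 5×10 + 3 = 53 (decimal)
Compute 25 × 53 = 1325
1325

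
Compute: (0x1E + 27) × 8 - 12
Convert 0x1E (hexadecimal) → 1×16 + 14 = 30 (decimal)
Expression in decimal: (30 + 27) × 8 - 12
Parentheses first: 30 + 27 = 57
Multiply: 57 × 8 = 456
Subtract: 456 - 12 = 444
444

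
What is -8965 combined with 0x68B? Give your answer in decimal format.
Convert 0x68B (hexadecimal) → 6×256 + 8×16 + 11 = 1675 (decimal)
Compute -8965 + 1675 = -7290
-7290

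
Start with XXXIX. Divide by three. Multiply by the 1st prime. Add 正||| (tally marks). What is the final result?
Convert XXXIX (Roman numeral) → 10 + 10 + 10 + 9 = 39 (decimal)
Start: 39
Convert three (English words) → 3 (decimal)
39 ÷ 3 = 13
Convert the 1st prime (prime index) → 2 (decimal)
13 × 2 = 26
Convert 正||| (tally marks) → 5 + 3 = 8 (decimal)
26 + 8 = 34
34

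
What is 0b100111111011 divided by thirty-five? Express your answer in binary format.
Convert 0b100111111011 (binary) → 2048 + 256 + 128 + 64 + 32 + 16 + 8 + 2 + 1 = 2555 (decimal)
Convert thirty-five (English words) → 35 (decimal)
Compute 2555 ÷ 35 = 73
Convert 73 (decimal) → 73 = 64 + 8 + 1 → 0b1001001 (binary)
0b1001001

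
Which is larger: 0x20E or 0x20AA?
Convert 0x20E (hexadecimal) → 2×256 + 14 = 526 (decimal)
Convert 0x20AA (hexadecimal) → 2×4096 + 10×16 + 10 = 8362 (decimal)
Compare 526 vs 8362: larger = 8362
8362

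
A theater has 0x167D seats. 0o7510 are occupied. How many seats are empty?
Convert 0x167D (hexadecimal) → 1×4096 + 6×256 + 7×16 + 13 = 5757 (decimal)
Convert 0o7510 (octal) → 7×512 + 5×64 + 1×8 = 3912 (decimal)
Compute 5757 - 3912 = 1845
1845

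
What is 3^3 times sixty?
Convert 3^3 (power) → 27 (decimal)
Convert sixty (English words) → 60 (decimal)
Compute 27 × 60 = 1620
1620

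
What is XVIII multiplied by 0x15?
Convert XVIII (Roman numeral) → 10 + 5 + 1 + 1 + 1 = 18 (decimal)
Convert 0x15 (hexadecimal) → 1×16 + 5 = 21 (decimal)
Compute 18 × 21 = 378
378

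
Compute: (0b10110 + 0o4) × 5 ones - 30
Convert 0b10110 (binary) → 16 + 4 + 2 = 22 (decimal)
Convert 0o4 (octal) → 4 (decimal)
Convert 5 ones (place-value notation) → 5 (decimal)
Expression in decimal: (22 + 4) × 5 - 30
Parentheses first: 22 + 4 = 26
Multiply: 26 × 5 = 130
Subtract: 130 - 30 = 100
100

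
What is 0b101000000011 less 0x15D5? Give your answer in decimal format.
Convert 0b101000000011 (binary) → 2048 + 512 + 2 + 1 = 2563 (decimal)
Convert 0x15D5 (hexadecimal) → 1×4096 + 5×256 + 13×16 + 5 = 5589 (decimal)
Compute 2563 - 5589 = -3026
-3026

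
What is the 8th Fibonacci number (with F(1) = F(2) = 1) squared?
The 8th Fibonacci number (with F(1) = F(2) = 1): 1, 1, 2, 3, 5, 8, 13, 21 → 21
Compute 21² = 21 × 21 = 441
441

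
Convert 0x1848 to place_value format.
Convert 0x1848 (hexadecimal) → 1×4096 + 8×256 + 4×16 + 8 = 6216 (decimal)
Convert 6216 (decimal) → 6216 = 6×1000 + 2×100 + 1×10 + 6 → 6 thousands, 2 hundreds, 1 ten, 6 ones (place-value notation)
6 thousands, 2 hundreds, 1 ten, 6 ones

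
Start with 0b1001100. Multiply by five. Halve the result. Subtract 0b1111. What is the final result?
Convert 0b1001100 (binary) → 64 + 8 + 4 = 76 (decimal)
Start: 76
Convert five (English words) → 5 (decimal)
76 × 5 = 380
380 ÷ 2 = 190
Convert 0b1111 (binary) → 8 + 4 + 2 + 1 = 15 (decimal)
190 - 15 = 175
175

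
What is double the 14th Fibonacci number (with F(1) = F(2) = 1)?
The 14th Fibonacci number (with F(1) = F(2) = 1): 1, 1, 2, 3, 5, 8, 13, 21, 34, 55, 89, 144, 233, 377 → 377
Compute 377 × 2 = 754
754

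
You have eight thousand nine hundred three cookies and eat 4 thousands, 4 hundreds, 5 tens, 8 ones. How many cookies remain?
Convert eight thousand nine hundred three (English words) → 8×1000 + 9×100 + 3 = 8903 (decimal)
Convert 4 thousands, 4 hundreds, 5 tens, 8 ones (place-value notation) → 4×1000 + 4×100 + 5×10 + 8 = 4458 (decimal)
Compute 8903 - 4458 = 4445
4445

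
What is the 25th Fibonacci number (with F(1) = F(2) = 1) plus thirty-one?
The 25th Fibonacci number (with F(1) = F(2) = 1) = 75025
Convert thirty-one (English words) → 31 (decimal)
Compute 75025 + 31 = 75056
75056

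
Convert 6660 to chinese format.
Convert 6660 (decimal) → 6660 = 6×1000 + 6×100 + 6×10 → 六千六百六十 (Chinese numeral)
六千六百六十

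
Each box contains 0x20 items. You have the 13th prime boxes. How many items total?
Convert 0x20 (hexadecimal) → 2×16 = 32 (decimal)
Convert the 13th prime (prime index) → 41 (decimal)
Compute 32 × 41 = 1312
1312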